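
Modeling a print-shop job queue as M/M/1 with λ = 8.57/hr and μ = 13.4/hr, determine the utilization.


ρ = λ/μ = 8.57/13.4 = 0.6396

Final: 0.6396


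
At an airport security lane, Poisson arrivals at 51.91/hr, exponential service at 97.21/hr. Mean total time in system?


W = 1/(μ−λ) = 1/(97.21 − 51.91) = 1/45.30 = 0.02208 hr

Final: 0.02208 hr


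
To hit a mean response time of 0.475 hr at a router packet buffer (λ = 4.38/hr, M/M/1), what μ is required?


W = 1/(μ−λ) ⇒ μ − λ = 1/W = 1/0.475 = 2.1053
μ = λ + 1/W = 4.38 + 2.1053 = 6.4853 per hr

Final: 6.4853 /hr


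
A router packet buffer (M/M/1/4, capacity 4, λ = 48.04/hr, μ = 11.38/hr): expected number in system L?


ρ = 48.04/11.38 = 4.2214
L = ρ[1 − (K+1)ρ^K + Kρ^(K+1)] / [(1−ρ)(1−ρ^(K+1))]
Numerator: 4.2214·(1 − 5·317.572543 + 4·1340.613793) = 15938.441269
Denominator: (-3.2214)·(-1339.613793) = 4315.486964
L = 15938.441269/4315.486964 = 3.6933

Final: 3.6933


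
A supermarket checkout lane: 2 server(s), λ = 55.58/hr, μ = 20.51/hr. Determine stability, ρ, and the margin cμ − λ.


Total capacity cμ = 2·20.51 = 41.02/hr
ρ = λ/(cμ) = 55.58/41.02 = 1.3549
Stable ⇔ ρ < 1: NO
Spare capacity = cμ − λ = 41.02 − 55.58 = -14.56/hr

Final: ρ = 1.3549; unstable; margin = -14.56/hr


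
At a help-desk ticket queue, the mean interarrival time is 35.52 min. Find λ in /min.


λ = 1/(interarrival time) in consistent units.
1 minute = 1 min, so λ = 1/35.52 = 0.02815 per minute

Final: 0.02815 /min


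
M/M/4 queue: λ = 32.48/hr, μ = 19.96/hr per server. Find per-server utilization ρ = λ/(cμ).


ρ = λ/(cμ) = 32.48/(4·19.96) = 32.48/79.84 = 0.4068

Final: 0.4068


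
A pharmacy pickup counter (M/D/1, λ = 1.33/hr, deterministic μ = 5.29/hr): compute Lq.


ρ = 1.33/5.29 = 0.2514
M/D/1: Lq = ρ²/(2(1−ρ)) = 0.06321/(2·0.7486) = 0.04222

Final: 0.04222


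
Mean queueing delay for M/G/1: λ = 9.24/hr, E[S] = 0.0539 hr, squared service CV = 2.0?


ρ = λ·E[S] = 9.24·0.0539 = 0.4980
E[S²] = E[S]²(1+C_s²) = 0.0539²·(1+2.0) = 0.008716
Wq = λ·E[S²]/(2(1−ρ)) = 9.24·0.008716/(2·0.5020) = 0.08022 hr

Final: 0.08022 hr


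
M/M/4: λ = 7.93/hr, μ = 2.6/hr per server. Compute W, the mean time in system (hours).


a = 3.0500; ρ = 0.7625; P₀ = 0.034951
Lq = P₀·a^c·ρ/(c!(1−ρ)²) = 1.70355
Wq = Lq/λ = 1.70355/7.93 = 0.21482 hr
W = Wq + 1/μ = 0.21482 + 0.38462 = 0.59944 hr

Final: 0.59944 hr


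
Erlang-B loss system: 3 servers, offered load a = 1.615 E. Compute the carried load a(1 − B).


B(3,1.615) = 0.151920 (Erlang-B)
Carried load = a(1 − B) = 1.615·(1 − 0.151920) = 1.615·0.848080 = 1.3696 E

Final: 1.3696 Erlangs


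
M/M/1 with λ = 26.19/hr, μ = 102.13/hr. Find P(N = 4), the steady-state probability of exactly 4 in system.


ρ = 26.19/102.13 = 0.2564
P_n = (1−ρ)·ρ^n = (1 − 0.2564)·0.2564^4 = 0.7436·0.004324 = 0.003215

Final: 0.003215


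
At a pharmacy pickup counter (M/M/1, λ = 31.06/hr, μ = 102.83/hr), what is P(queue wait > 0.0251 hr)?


ρ = 31.06/102.83 = 0.3021
P(Wq > t) = ρ·e^{−(μ−λ)t} = 0.3021·e^{−1.8014}
= 0.3021·0.165063 = 0.049858

Final: 0.049858


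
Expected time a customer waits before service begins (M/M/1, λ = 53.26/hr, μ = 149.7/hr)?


ρ = 53.26/149.7 = 0.3558
Wq = ρ/(μ−λ) = 0.3558/(149.7 − 53.26) = 0.3558/96.44 = 0.003689 hr

Final: 0.003689 hr


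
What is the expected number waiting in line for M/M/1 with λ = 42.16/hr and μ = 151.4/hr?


ρ = 42.16/151.4 = 0.2785
Lq = ρ²/(1−ρ) = 0.07754/0.7215 = 0.1075

Final: 0.1075


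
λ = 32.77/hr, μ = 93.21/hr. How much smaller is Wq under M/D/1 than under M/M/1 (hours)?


ρ = 32.77/93.21 = 0.3516
Wq(M/M/1) = ρ/(μ−λ) = 0.3516/60.44 = 0.005817 hr
Wq(M/D/1) = ρ/(2(μ−λ)) = 0.002908 hr
Savings = 0.005817 − 0.002908 = 0.002908 hr

Final: 0.002908 hr


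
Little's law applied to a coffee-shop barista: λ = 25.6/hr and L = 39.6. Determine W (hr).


W = L/λ = 39.6/25.6 = 1.5469 hr

Final: 1.5469 hr


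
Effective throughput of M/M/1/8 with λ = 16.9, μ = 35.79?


ρ = 0.4722; P_K = (1−ρ)ρ^8/(1−ρ^9) = 0.001306
λ_eff = λ(1 − P_K) = 16.9·(1 − 0.001306) = 16.9·0.998694 = 16.8779 /hr

Final: 16.8779 /hr


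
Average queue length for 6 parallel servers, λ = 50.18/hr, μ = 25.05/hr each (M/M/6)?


a = λ/μ = 2.0032; ρ = a/6 = 0.3339
P₀ = 0.134702
Lq = P₀·a^c·ρ / (c!·(1−ρ)²) = 0.134702·64.61563·0.3339/(720·0.44374)
= 0.009096

Final: 0.009096


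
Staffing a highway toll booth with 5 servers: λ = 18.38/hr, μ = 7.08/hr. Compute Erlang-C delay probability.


a = λ/μ = 2.5960; ρ = a/5 = 0.5192
P₀ = 0.072369 (from M/M/c formula)
C(c,a) = [a^c/(c!(1−ρ))]·P₀ = [117.91288/(120·0.4808)]·0.072369
= 2.04373·0.072369 = 0.147904

Final: 0.147904


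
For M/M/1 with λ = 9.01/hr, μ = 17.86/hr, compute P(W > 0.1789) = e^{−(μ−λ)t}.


W ~ Exponential(μ−λ) for M/M/1.
μ − λ = 17.86 − 9.01 = 8.8500
P(W > t) = e^{−(μ−λ)t} = e^{−1.5833} = 0.205304

Final: 0.205304


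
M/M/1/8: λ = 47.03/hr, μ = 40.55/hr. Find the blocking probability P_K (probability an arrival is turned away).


ρ = λ/μ = 47.03/40.55 = 1.1598
P_K = (1−ρ)ρ^K/(1−ρ^(K+1)) = (-0.1598·3.273957)/(1 − 3.797144)
= -0.523187/-2.797144 = 0.187043

Final: 0.187043


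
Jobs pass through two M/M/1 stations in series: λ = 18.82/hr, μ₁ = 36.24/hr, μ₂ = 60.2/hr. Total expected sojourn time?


Each node sees arrival rate λ = 18.82/hr (tandem ⇒ throughput preserved).
W₁ = 1/(μ₁−λ) = 1/(36.24−18.82) = 0.05741 hr
W₂ = 1/(μ₂−λ) = 1/(60.2−18.82) = 0.02417 hr
W_total = W₁ + W₂ = 0.05741 + 0.02417 = 0.08157 hr

Final: 0.08157 hr


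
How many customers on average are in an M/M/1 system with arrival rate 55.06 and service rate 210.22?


ρ = λ/μ = 55.06/210.22 = 0.2619
L = ρ/(1−ρ) = 0.2619/(1 − 0.2619) = 0.2619/0.7381 = 0.3549

Final: 0.3549


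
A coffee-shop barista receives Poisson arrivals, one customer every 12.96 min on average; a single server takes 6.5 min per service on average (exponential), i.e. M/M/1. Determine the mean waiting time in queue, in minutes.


λ = 60/12.96 = 4.6296 /hr
μ = 60/6.5 = 9.2308 /hr
ρ = λ/μ = 4.6296/9.2308 = 0.5015
Wq = ρ/(μ−λ) = 0.5015/(9.2308−4.6296) = 0.10900 hr
In minutes: 0.10900·60 = 6.540 min

Final: 6.540 min


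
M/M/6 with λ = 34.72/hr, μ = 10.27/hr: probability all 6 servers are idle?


a = λ/μ = 34.72/10.27 = 3.3807; ρ = a/c = 0.5635
Σ_{k=0}^{5} a^k/k! (terms k=0..5) = 1.00000 + 3.38072 + 5.71464 + 6.43986 + 5.44284 + 3.68015 = 25.65821
Tail: a^6/(6!(1−ρ)) = 1492.98566/(720·0.4365) = 4.74999
P₀ = 1/(25.65821 + 4.74999) = 1/30.40820 = 0.032886

Final: 0.032886


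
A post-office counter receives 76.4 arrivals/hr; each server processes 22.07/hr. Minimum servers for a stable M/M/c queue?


Stability requires cμ > λ ⇔ c > λ/μ.
λ/μ = 76.4/22.07 = 3.4617
Minimum integer c = ⌊3.4617⌋ + 1 = 4
Check: 4·22.07 = 88.28 > 76.4, while 3·22.07 = 66.21 ≤ 76.4

Final: 4 servers


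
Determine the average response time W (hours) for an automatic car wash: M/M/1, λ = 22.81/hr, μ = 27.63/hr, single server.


W = 1/(μ−λ) = 1/(27.63 − 22.81) = 1/4.82 = 0.2075 hr

Final: 0.2075 hr


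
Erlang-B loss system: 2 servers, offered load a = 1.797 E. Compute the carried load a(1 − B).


B(2,1.797) = 0.365990 (Erlang-B)
Carried load = a(1 − B) = 1.797·(1 − 0.365990) = 1.797·0.634010 = 1.1393 E

Final: 1.1393 Erlangs


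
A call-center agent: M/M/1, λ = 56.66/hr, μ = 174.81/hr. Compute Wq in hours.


ρ = 56.66/174.81 = 0.3241
Wq = ρ/(μ−λ) = 0.3241/(174.81 − 56.66) = 0.3241/118.15 = 0.002743 hr

Final: 0.002743 hr


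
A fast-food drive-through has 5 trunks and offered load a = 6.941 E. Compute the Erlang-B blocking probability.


B(c,a) = (a^c/c!) / Σ_{k=0}^{c} a^k/k!
a^5/5! = 134.254538
Σ terms (k=0..5): 1.00000 + 6.94100 + 24.08874 + 55.73332 + 96.71124 + 134.25454 = 318.728831
B = 134.254538/318.728831 = 0.421219

Final: 0.421219


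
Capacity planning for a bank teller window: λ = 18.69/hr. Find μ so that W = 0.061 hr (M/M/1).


W = 1/(μ−λ) ⇒ μ − λ = 1/W = 1/0.061 = 16.3934
μ = λ + 1/W = 18.69 + 16.3934 = 35.0834 per hr

Final: 35.0834 /hr


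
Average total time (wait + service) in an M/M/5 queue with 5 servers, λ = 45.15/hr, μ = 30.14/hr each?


a = 1.4980; ρ = 0.2996; P₀ = 0.223221
Lq = P₀·a^c·ρ/(c!(1−ρ)²) = 0.008570
Wq = Lq/λ = 0.008570/45.15 = 0.0001898 hr
W = Wq + 1/μ = 0.0001898 + 0.03318 = 0.03337 hr

Final: 0.03337 hr


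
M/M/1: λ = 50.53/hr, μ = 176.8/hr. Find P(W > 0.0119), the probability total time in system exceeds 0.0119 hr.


W ~ Exponential(μ−λ) for M/M/1.
μ − λ = 176.8 − 50.53 = 126.2700
P(W > t) = e^{−(μ−λ)t} = e^{−1.5026} = 0.222548

Final: 0.222548


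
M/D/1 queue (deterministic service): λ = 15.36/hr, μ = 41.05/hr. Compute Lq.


ρ = 15.36/41.05 = 0.3742
M/D/1: Lq = ρ²/(2(1−ρ)) = 0.1400/(2·0.6258) = 0.11186

Final: 0.11186


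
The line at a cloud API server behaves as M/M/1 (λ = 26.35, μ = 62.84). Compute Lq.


ρ = 26.35/62.84 = 0.4193
Lq = ρ²/(1−ρ) = 0.1758/0.5807 = 0.3028

Final: 0.3028


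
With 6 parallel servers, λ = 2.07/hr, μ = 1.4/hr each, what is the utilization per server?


ρ = λ/(cμ) = 2.07/(6·1.4) = 2.07/8.40 = 0.2464

Final: 0.2464


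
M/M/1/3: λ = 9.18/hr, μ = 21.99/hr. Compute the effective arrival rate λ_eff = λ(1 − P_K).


ρ = 0.4175; P_K = (1−ρ)ρ^3/(1−ρ^4) = 0.043709
λ_eff = λ(1 − P_K) = 9.18·(1 − 0.043709) = 9.18·0.956291 = 8.7788 /hr

Final: 8.7788 /hr


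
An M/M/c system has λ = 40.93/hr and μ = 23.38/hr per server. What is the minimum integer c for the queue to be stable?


Stability requires cμ > λ ⇔ c > λ/μ.
λ/μ = 40.93/23.38 = 1.7506
Minimum integer c = ⌊1.7506⌋ + 1 = 2
Check: 2·23.38 = 46.76 > 40.93, while 1·23.38 = 23.38 ≤ 40.93

Final: 2 servers


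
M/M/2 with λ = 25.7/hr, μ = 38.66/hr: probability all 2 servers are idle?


a = λ/μ = 25.7/38.66 = 0.6648; ρ = a/c = 0.3324
Σ_{k=0}^{1} a^k/k! (terms k=0..1) = 1.00000 + 0.66477 = 1.66477
Tail: a^2/(2!(1−ρ)) = 0.44192/(2·0.6676) = 0.33097
P₀ = 1/(1.66477 + 0.33097) = 1/1.99574 = 0.501068

Final: 0.501068


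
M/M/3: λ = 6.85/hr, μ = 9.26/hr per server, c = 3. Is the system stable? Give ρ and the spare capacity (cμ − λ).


Total capacity cμ = 3·9.26 = 27.78/hr
ρ = λ/(cμ) = 6.85/27.78 = 0.2466
Stable ⇔ ρ < 1: YES
Spare capacity = cμ − λ = 27.78 − 6.85 = 20.93/hr

Final: ρ = 0.2466; stable; margin = 20.93/hr


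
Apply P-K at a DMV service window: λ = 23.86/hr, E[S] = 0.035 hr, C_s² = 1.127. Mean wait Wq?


ρ = λ·E[S] = 23.86·0.035 = 0.8351
E[S²] = E[S]²(1+C_s²) = 0.035²·(1+1.127) = 0.002606
Wq = λ·E[S²]/(2(1−ρ)) = 23.86·0.002606/(2·0.1649) = 0.18851 hr

Final: 0.18851 hr


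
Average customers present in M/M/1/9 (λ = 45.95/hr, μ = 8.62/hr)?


ρ = 45.95/8.62 = 5.3306
L = ρ[1 − (K+1)ρ^K + Kρ^(K+1)] / [(1−ρ)(1−ρ^(K+1))]
Numerator: 5.3306·(1 − 10·3475395.617053 + 9·18526035.800878) = 703538035.425458
Denominator: (-4.3306)·(-18526034.800878) = 80229336.324452
L = 703538035.425458/80229336.324452 = 8.7691

Final: 8.7691


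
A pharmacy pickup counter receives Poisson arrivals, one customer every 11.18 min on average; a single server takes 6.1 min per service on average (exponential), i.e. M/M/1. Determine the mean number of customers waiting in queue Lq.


λ = 60/11.18 = 5.3667 /hr
μ = 60/6.1 = 9.8361 /hr
ρ = λ/μ = 5.3667/9.8361 = 0.5456
Lq = ρ²/(1−ρ) = 0.2977/0.4544 = 0.6552

Final: 0.6552


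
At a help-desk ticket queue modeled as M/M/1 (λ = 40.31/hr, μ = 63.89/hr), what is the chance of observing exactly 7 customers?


ρ = 40.31/63.89 = 0.6309
P_n = (1−ρ)·ρ^n = (1 − 0.6309)·0.6309^7 = 0.3691·0.039798 = 0.014688

Final: 0.014688


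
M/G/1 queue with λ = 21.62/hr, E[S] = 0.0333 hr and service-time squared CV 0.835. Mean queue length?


ρ = λ·E[S] = 21.62·0.0333 = 0.7199
Lq = ρ²(1+C_s²)/(2(1−ρ)) = 0.5183·(1+0.835)/(2·0.2801)
= 0.5183·1.8350/0.5601 = 1.69810

Final: 1.69810


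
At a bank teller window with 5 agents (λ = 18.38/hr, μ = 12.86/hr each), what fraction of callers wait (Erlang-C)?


a = λ/μ = 1.4292; ρ = a/5 = 0.2858
P₀ = 0.239198 (from M/M/c formula)
C(c,a) = [a^c/(c!(1−ρ))]·P₀ = [5.96379/(120·0.7142)]·0.239198
= 0.06959·0.239198 = 0.016646

Final: 0.016646


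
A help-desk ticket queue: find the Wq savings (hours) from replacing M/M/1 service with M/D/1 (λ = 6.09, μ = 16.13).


ρ = 6.09/16.13 = 0.3776
Wq(M/M/1) = ρ/(μ−λ) = 0.3776/10.04 = 0.03761 hr
Wq(M/D/1) = ρ/(2(μ−λ)) = 0.01880 hr
Savings = 0.03761 − 0.01880 = 0.01880 hr

Final: 0.01880 hr


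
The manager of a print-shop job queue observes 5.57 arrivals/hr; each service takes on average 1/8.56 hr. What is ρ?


ρ = λ/μ = 5.57/8.56 = 0.6507

Final: 0.6507


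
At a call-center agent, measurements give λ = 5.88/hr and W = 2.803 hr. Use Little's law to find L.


L = λW = 5.88·2.803 = 16.4816

Final: 16.4816


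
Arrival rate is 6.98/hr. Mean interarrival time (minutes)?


Mean interarrival time = 1/λ = 1/6.98 hour = 0.14327 hour
In minutes: 0.14327 × 60 = 8.5960 min

Final: 8.5960 min


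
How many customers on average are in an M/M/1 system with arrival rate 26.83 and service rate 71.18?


ρ = λ/μ = 26.83/71.18 = 0.3769
L = ρ/(1−ρ) = 0.3769/(1 − 0.3769) = 0.3769/0.6231 = 0.6050

Final: 0.6050


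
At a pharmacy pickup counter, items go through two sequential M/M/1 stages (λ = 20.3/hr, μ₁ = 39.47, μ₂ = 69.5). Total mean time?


Each node sees arrival rate λ = 20.3/hr (tandem ⇒ throughput preserved).
W₁ = 1/(μ₁−λ) = 1/(39.47−20.3) = 0.05216 hr
W₂ = 1/(μ₂−λ) = 1/(69.5−20.3) = 0.02033 hr
W_total = W₁ + W₂ = 0.05216 + 0.02033 = 0.07249 hr

Final: 0.07249 hr


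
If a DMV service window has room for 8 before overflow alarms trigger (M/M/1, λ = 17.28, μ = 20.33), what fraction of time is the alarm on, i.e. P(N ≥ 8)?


ρ = 17.28/20.33 = 0.8500
P(N ≥ n) = ρ^n = 0.8500^8 = 0.272427

Final: 0.272427


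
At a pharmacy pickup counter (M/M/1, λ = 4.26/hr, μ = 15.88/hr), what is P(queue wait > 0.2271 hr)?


ρ = 4.26/15.88 = 0.2683
P(Wq > t) = ρ·e^{−(μ−λ)t} = 0.2683·e^{−2.6389}
= 0.2683·0.071440 = 0.019165

Final: 0.019165


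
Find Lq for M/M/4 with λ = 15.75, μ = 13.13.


a = λ/μ = 1.1995; ρ = a/4 = 0.2999
P₀ = 0.300311
Lq = P₀·a^c·ρ / (c!·(1−ρ)²) = 0.300311·2.07044·0.2999/(24·0.49016)
= 0.01585

Final: 0.01585


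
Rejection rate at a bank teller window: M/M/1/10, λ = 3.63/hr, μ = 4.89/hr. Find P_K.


ρ = λ/μ = 3.63/4.89 = 0.7423
P_K = (1−ρ)ρ^K/(1−ρ^(K+1)) = (0.2577·0.050813)/(1 − 0.037720)
= 0.013093/0.962280 = 0.013606

Final: 0.013606


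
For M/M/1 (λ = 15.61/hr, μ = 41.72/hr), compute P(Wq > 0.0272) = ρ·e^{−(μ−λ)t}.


ρ = 15.61/41.72 = 0.3742
P(Wq > t) = ρ·e^{−(μ−λ)t} = 0.3742·e^{−0.7102}
= 0.3742·0.491550 = 0.183919

Final: 0.183919


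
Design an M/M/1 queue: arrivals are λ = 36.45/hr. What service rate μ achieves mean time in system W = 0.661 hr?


W = 1/(μ−λ) ⇒ μ − λ = 1/W = 1/0.661 = 1.5129
μ = λ + 1/W = 36.45 + 1.5129 = 37.9629 per hr

Final: 37.9629 /hr


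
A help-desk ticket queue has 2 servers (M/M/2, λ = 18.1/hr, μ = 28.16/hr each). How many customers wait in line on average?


a = λ/μ = 0.6428; ρ = a/2 = 0.3214
P₀ = 0.513572
Lq = P₀·a^c·ρ / (c!·(1−ρ)²) = 0.513572·0.41313·0.3214/(2·0.46053)
= 0.07403

Final: 0.07403


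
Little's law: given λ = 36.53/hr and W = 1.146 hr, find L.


L = λW = 36.53·1.146 = 41.8634

Final: 41.8634


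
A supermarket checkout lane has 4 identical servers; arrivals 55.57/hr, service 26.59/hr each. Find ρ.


ρ = λ/(cμ) = 55.57/(4·26.59) = 55.57/106.36 = 0.5225

Final: 0.5225


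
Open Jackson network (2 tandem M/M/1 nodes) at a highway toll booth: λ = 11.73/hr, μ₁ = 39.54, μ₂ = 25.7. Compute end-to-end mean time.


Each node sees arrival rate λ = 11.73/hr (tandem ⇒ throughput preserved).
W₁ = 1/(μ₁−λ) = 1/(39.54−11.73) = 0.03596 hr
W₂ = 1/(μ₂−λ) = 1/(25.7−11.73) = 0.07158 hr
W_total = W₁ + W₂ = 0.03596 + 0.07158 = 0.10754 hr

Final: 0.10754 hr


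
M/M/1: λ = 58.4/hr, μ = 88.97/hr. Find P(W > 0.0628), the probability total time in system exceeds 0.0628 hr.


W ~ Exponential(μ−λ) for M/M/1.
μ − λ = 88.97 − 58.4 = 30.5700
P(W > t) = e^{−(μ−λ)t} = e^{−1.9198} = 0.146637

Final: 0.146637


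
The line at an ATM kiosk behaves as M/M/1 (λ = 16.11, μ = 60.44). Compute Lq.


ρ = 16.11/60.44 = 0.2665
Lq = ρ²/(1−ρ) = 0.07105/0.7335 = 0.09687

Final: 0.09687


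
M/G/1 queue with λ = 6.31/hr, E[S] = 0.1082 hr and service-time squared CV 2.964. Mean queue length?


ρ = λ·E[S] = 6.31·0.1082 = 0.6827
Lq = ρ²(1+C_s²)/(2(1−ρ)) = 0.4661·(1+2.964)/(2·0.3173)
= 0.4661·3.9640/0.6345 = 2.91209

Final: 2.91209


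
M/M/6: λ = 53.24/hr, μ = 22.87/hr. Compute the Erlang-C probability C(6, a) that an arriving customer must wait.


a = λ/μ = 2.3279; ρ = a/6 = 0.3880
P₀ = 0.097136 (from M/M/c formula)
C(c,a) = [a^c/(c!(1−ρ))]·P₀ = [159.15903/(720·0.6120)]·0.097136
= 0.36119·0.097136 = 0.035085

Final: 0.035085


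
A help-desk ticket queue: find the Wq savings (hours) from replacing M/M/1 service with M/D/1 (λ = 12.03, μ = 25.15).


ρ = 12.03/25.15 = 0.4783
Wq(M/M/1) = ρ/(μ−λ) = 0.4783/13.12 = 0.03646 hr
Wq(M/D/1) = ρ/(2(μ−λ)) = 0.01823 hr
Savings = 0.03646 − 0.01823 = 0.01823 hr

Final: 0.01823 hr


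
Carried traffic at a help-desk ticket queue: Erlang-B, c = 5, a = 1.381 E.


B(5,1.381) = 0.010552 (Erlang-B)
Carried load = a(1 − B) = 1.381·(1 − 0.010552) = 1.381·0.989448 = 1.3664 E

Final: 1.3664 Erlangs


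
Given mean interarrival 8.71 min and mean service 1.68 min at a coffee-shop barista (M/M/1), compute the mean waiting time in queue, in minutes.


λ = 60/8.71 = 6.8886 /hr
μ = 60/1.68 = 35.7143 /hr
ρ = λ/μ = 6.8886/35.7143 = 0.1929
Wq = ρ/(μ−λ) = 0.1929/(35.7143−6.8886) = 0.006691 hr
In minutes: 0.006691·60 = 0.4015 min

Final: 0.4015 min


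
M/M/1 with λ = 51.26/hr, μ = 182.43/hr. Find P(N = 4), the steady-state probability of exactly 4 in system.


ρ = 51.26/182.43 = 0.2810
P_n = (1−ρ)·ρ^n = (1 − 0.2810)·0.2810^4 = 0.7190·0.006233 = 0.004482

Final: 0.004482


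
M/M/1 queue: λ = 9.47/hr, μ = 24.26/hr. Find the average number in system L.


ρ = λ/μ = 9.47/24.26 = 0.3904
L = ρ/(1−ρ) = 0.3904/(1 − 0.3904) = 0.3904/0.6096 = 0.6403

Final: 0.6403


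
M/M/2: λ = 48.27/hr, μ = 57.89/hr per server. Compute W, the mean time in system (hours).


a = 0.8338; ρ = 0.4169; P₀ = 0.411521
Lq = P₀·a^c·ρ/(c!(1−ρ)²) = 0.17542
Wq = Lq/λ = 0.17542/48.27 = 0.003634 hr
W = Wq + 1/μ = 0.003634 + 0.01727 = 0.02091 hr

Final: 0.02091 hr


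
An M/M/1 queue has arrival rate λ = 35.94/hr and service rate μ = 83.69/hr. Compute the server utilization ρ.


ρ = λ/μ = 35.94/83.69 = 0.4294

Final: 0.4294


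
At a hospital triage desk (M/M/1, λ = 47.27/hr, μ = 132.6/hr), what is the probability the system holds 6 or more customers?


ρ = 47.27/132.6 = 0.3565
P(N ≥ n) = ρ^n = 0.3565^6 = 0.002052

Final: 0.002052


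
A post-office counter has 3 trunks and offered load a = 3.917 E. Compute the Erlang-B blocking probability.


B(c,a) = (a^c/c!) / Σ_{k=0}^{c} a^k/k!
a^3/3! = 10.016349
Σ terms (k=0..3): 1.00000 + 3.91700 + 7.67144 + 10.01635 = 22.604794
B = 10.016349/22.604794 = 0.443107

Final: 0.443107


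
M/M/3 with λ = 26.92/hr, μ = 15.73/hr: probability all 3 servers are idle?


a = λ/μ = 26.92/15.73 = 1.7114; ρ = a/c = 0.5705
Σ_{k=0}^{2} a^k/k! (terms k=0..2) = 1.00000 + 1.71138 + 1.46441 = 4.17579
Tail: a^3/(3!(1−ρ)) = 5.01232/(6·0.4295) = 1.94484
P₀ = 1/(4.17579 + 1.94484) = 1/6.12063 = 0.163382

Final: 0.163382


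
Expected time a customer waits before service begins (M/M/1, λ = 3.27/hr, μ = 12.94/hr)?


ρ = 3.27/12.94 = 0.2527
Wq = ρ/(μ−λ) = 0.2527/(12.94 − 3.27) = 0.2527/9.67 = 0.02613 hr

Final: 0.02613 hr


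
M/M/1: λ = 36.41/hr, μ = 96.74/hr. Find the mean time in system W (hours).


W = 1/(μ−λ) = 1/(96.74 − 36.41) = 1/60.33 = 0.01658 hr

Final: 0.01658 hr


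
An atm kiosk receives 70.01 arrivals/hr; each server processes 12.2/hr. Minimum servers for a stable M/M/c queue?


Stability requires cμ > λ ⇔ c > λ/μ.
λ/μ = 70.01/12.2 = 5.7385
Minimum integer c = ⌊5.7385⌋ + 1 = 6
Check: 6·12.2 = 73.20 > 70.01, while 5·12.2 = 61.00 ≤ 70.01

Final: 6 servers


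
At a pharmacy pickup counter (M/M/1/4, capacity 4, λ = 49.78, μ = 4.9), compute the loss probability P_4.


ρ = λ/μ = 49.78/4.9 = 10.1592
P_K = (1−ρ)ρ^K/(1−ρ^(K+1)) = (-9.1592·10652.100346)/(1 − 108216.643924)
= -97564.543578/-108215.643924 = 0.901575

Final: 0.901575


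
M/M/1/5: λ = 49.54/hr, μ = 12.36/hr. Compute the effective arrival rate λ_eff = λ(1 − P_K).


ρ = 4.0081; P_K = (1−ρ)ρ^5/(1−ρ^6) = 0.750686
λ_eff = λ(1 − P_K) = 49.54·(1 − 0.750686) = 49.54·0.249314 = 12.3510 /hr

Final: 12.3510 /hr


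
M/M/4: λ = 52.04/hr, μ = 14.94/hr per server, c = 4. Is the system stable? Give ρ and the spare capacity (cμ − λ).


Total capacity cμ = 4·14.94 = 59.76/hr
ρ = λ/(cμ) = 52.04/59.76 = 0.8708
Stable ⇔ ρ < 1: YES
Spare capacity = cμ − λ = 59.76 − 52.04 = 7.72/hr

Final: ρ = 0.8708; stable; margin = 7.72/hr


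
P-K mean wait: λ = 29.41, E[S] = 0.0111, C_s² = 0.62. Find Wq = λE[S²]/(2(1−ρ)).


ρ = λ·E[S] = 29.41·0.0111 = 0.3265
E[S²] = E[S]²(1+C_s²) = 0.0111²·(1+0.62) = 0.0001996
Wq = λ·E[S²]/(2(1−ρ)) = 29.41·0.0001996/(2·0.6735) = 0.004358 hr

Final: 0.004358 hr


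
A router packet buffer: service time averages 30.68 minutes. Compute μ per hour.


μ = 1/(service time) in consistent units.
1 hour = 60 min, so μ = 60/30.68 = 1.9557 per hour

Final: 1.9557 /hr


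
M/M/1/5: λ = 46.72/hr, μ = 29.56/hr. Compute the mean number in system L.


ρ = 46.72/29.56 = 1.5805
L = ρ[1 − (K+1)ρ^K + Kρ^(K+1)] / [(1−ρ)(1−ρ^(K+1))]
Numerator: 1.5805·(1 − 6·9.862614 + 5·15.588001) = 31.237794
Denominator: (-0.5805)·(-14.588001) = 8.468542
L = 31.237794/8.468542 = 3.6887

Final: 3.6887


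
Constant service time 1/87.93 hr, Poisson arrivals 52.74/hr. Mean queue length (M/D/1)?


ρ = 52.74/87.93 = 0.5998
M/D/1: Lq = ρ²/(2(1−ρ)) = 0.3598/(2·0.4002) = 0.44946

Final: 0.44946


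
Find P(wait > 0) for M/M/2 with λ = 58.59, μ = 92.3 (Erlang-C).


a = λ/μ = 0.6348; ρ = a/2 = 0.3174
P₀ = 0.518155 (from M/M/c formula)
C(c,a) = [a^c/(c!(1−ρ))]·P₀ = [0.40294/(2·0.6826)]·0.518155
= 0.29515·0.518155 = 0.152932

Final: 0.152932


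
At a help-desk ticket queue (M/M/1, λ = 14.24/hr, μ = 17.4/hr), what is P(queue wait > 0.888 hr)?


ρ = 14.24/17.4 = 0.8184
P(Wq > t) = ρ·e^{−(μ−λ)t} = 0.8184·e^{−2.8061}
= 0.8184·0.060441 = 0.049465

Final: 0.049465


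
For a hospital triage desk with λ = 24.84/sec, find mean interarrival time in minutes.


Mean interarrival time = 1/λ = 1/24.84 second = 0.04026 second
In minutes: 0.04026 × 0.0166667 = 0.0006710 min

Final: 0.0006710 min


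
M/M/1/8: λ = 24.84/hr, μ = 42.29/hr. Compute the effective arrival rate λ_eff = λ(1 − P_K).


ρ = 0.5874; P_K = (1−ρ)ρ^8/(1−ρ^9) = 0.005895
λ_eff = λ(1 − P_K) = 24.84·(1 − 0.005895) = 24.84·0.994105 = 24.6936 /hr

Final: 24.6936 /hr


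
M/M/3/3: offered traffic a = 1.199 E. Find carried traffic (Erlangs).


B(3,1.199) = 0.089633 (Erlang-B)
Carried load = a(1 − B) = 1.199·(1 − 0.089633) = 1.199·0.910367 = 1.0915 E

Final: 1.0915 Erlangs


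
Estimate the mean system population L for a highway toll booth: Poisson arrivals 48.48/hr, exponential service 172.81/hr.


ρ = λ/μ = 48.48/172.81 = 0.2805
L = ρ/(1−ρ) = 0.2805/(1 − 0.2805) = 0.2805/0.7195 = 0.3899

Final: 0.3899


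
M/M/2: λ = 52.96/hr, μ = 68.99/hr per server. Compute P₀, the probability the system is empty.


a = λ/μ = 52.96/68.99 = 0.7676; ρ = a/c = 0.3838
Σ_{k=0}^{1} a^k/k! (terms k=0..1) = 1.00000 + 0.76765 = 1.76765
Tail: a^2/(2!(1−ρ)) = 0.58928/(2·0.6162) = 0.47818
P₀ = 1/(1.76765 + 0.47818) = 1/2.24582 = 0.445271

Final: 0.445271


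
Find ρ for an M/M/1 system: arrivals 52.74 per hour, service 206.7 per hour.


ρ = λ/μ = 52.74/206.7 = 0.2552

Final: 0.2552


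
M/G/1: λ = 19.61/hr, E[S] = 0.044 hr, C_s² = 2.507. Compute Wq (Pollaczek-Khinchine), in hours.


ρ = λ·E[S] = 19.61·0.044 = 0.8628
E[S²] = E[S]²(1+C_s²) = 0.044²·(1+2.507) = 0.006790
Wq = λ·E[S²]/(2(1−ρ)) = 19.61·0.006790/(2·0.1372) = 0.48536 hr

Final: 0.48536 hr


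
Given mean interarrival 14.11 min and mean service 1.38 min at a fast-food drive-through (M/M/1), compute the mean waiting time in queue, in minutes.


λ = 60/14.11 = 4.2523 /hr
μ = 60/1.38 = 43.4783 /hr
ρ = λ/μ = 4.2523/43.4783 = 0.09780
Wq = ρ/(μ−λ) = 0.09780/(43.4783−4.2523) = 0.002493 hr
In minutes: 0.002493·60 = 0.1496 min

Final: 0.1496 min


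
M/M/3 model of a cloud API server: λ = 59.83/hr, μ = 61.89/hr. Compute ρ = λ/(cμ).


ρ = λ/(cμ) = 59.83/(3·61.89) = 59.83/185.67 = 0.3222

Final: 0.3222


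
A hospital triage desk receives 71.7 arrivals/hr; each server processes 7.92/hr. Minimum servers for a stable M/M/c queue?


Stability requires cμ > λ ⇔ c > λ/μ.
λ/μ = 71.7/7.92 = 9.0530
Minimum integer c = ⌊9.0530⌋ + 1 = 10
Check: 10·7.92 = 79.20 > 71.7, while 9·7.92 = 71.28 ≤ 71.7

Final: 10 servers


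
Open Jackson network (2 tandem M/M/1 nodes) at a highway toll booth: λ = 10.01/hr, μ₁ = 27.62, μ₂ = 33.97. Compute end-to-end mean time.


Each node sees arrival rate λ = 10.01/hr (tandem ⇒ throughput preserved).
W₁ = 1/(μ₁−λ) = 1/(27.62−10.01) = 0.05679 hr
W₂ = 1/(μ₂−λ) = 1/(33.97−10.01) = 0.04174 hr
W_total = W₁ + W₂ = 0.05679 + 0.04174 = 0.09852 hr

Final: 0.09852 hr


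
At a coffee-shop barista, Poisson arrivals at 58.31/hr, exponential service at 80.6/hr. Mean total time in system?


W = 1/(μ−λ) = 1/(80.6 − 58.31) = 1/22.29 = 0.04486 hr

Final: 0.04486 hr


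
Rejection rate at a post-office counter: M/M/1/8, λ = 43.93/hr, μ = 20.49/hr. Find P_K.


ρ = λ/μ = 43.93/20.49 = 2.1440
P_K = (1−ρ)ρ^K/(1−ρ^(K+1)) = (-1.1440·446.430604)/(1 − 957.135014)
= -510.704410/-956.135014 = 0.534134

Final: 0.534134


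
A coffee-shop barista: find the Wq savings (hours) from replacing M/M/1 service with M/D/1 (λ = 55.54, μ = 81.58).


ρ = 55.54/81.58 = 0.6808
Wq(M/M/1) = ρ/(μ−λ) = 0.6808/26.04 = 0.02614 hr
Wq(M/D/1) = ρ/(2(μ−λ)) = 0.01307 hr
Savings = 0.02614 − 0.01307 = 0.01307 hr

Final: 0.01307 hr


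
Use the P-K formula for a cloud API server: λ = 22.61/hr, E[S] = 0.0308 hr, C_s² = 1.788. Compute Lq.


ρ = λ·E[S] = 22.61·0.0308 = 0.6964
Lq = ρ²(1+C_s²)/(2(1−ρ)) = 0.4850·(1+1.788)/(2·0.3036)
= 0.4850·2.7880/0.6072 = 2.22662

Final: 2.22662


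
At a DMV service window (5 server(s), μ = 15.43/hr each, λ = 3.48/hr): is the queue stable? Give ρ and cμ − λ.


Total capacity cμ = 5·15.43 = 77.15/hr
ρ = λ/(cμ) = 3.48/77.15 = 0.04511
Stable ⇔ ρ < 1: YES
Spare capacity = cμ − λ = 77.15 − 3.48 = 73.67/hr

Final: ρ = 0.04511; stable; margin = 73.67/hr


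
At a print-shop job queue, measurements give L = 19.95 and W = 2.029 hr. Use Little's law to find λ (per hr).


λ = L/W = 19.95/2.029 = 9.8324 /hr

Final: 9.8324 /hr


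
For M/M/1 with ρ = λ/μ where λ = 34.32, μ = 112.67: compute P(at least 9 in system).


ρ = 34.32/112.67 = 0.3046
P(N ≥ n) = ρ^n = 0.3046^9 = 0.00002258

Final: 0.00002258


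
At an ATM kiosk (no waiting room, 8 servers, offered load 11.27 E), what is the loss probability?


B(c,a) = (a^c/c!) / Σ_{k=0}^{c} a^k/k!
a^8/8! = 6454.621867
Σ terms (k=0..8): 1.00000 + 11.27000 + 63.50645 + 238.57256 + 672.17820 + 1515.08966 + 2845.84341 + 4581.80789 + 6454.62187 = 16383.890041
B = 6454.621867/16383.890041 = 0.393961

Final: 0.393961


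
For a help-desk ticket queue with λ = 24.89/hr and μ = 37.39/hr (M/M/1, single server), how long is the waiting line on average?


ρ = 24.89/37.39 = 0.6657
Lq = ρ²/(1−ρ) = 0.4431/0.3343 = 1.3255

Final: 1.3255


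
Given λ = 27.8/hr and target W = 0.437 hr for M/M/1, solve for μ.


W = 1/(μ−λ) ⇒ μ − λ = 1/W = 1/0.437 = 2.2883
μ = λ + 1/W = 27.8 + 2.2883 = 30.0883 per hr

Final: 30.0883 /hr


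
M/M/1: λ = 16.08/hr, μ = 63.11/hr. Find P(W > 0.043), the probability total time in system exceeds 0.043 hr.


W ~ Exponential(μ−λ) for M/M/1.
μ − λ = 63.11 − 16.08 = 47.0300
P(W > t) = e^{−(μ−λ)t} = e^{−2.0223} = 0.132352

Final: 0.132352


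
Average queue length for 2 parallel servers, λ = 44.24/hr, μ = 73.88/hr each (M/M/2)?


a = λ/μ = 0.5988; ρ = a/2 = 0.2994
P₀ = 0.539167
Lq = P₀·a^c·ρ / (c!·(1−ρ)²) = 0.539167·0.35857·0.2994/(2·0.49083)
= 0.05896

Final: 0.05896


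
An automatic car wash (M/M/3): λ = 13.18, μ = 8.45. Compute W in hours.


a = 1.5598; ρ = 0.5199; P₀ = 0.196326
Lq = P₀·a^c·ρ/(c!(1−ρ)²) = 0.28010
Wq = Lq/λ = 0.28010/13.18 = 0.02125 hr
W = Wq + 1/μ = 0.02125 + 0.11834 = 0.13960 hr

Final: 0.13960 hr


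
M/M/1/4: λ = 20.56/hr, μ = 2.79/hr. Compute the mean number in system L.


ρ = 20.56/2.79 = 7.3692
L = ρ[1 − (K+1)ρ^K + Kρ^(K+1)] / [(1−ρ)(1−ρ^(K+1))]
Numerator: 7.3692·(1 − 5·2949.005810 + 4·21731.741741) = 531928.746761
Denominator: (-6.3692)·(-21730.741741) = 138406.910656
L = 531928.746761/138406.910656 = 3.8432

Final: 3.8432


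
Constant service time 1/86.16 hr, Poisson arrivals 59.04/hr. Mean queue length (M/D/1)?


ρ = 59.04/86.16 = 0.6852
M/D/1: Lq = ρ²/(2(1−ρ)) = 0.4695/(2·0.3148) = 0.74588

Final: 0.74588


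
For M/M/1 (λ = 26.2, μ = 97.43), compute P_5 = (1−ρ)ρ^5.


ρ = 26.2/97.43 = 0.2689
P_n = (1−ρ)·ρ^n = (1 − 0.2689)·0.2689^5 = 0.7311·0.001406 = 0.001028

Final: 0.001028


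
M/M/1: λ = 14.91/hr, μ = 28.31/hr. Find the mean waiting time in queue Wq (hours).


ρ = 14.91/28.31 = 0.5267
Wq = ρ/(μ−λ) = 0.5267/(28.31 − 14.91) = 0.5267/13.40 = 0.03930 hr

Final: 0.03930 hr


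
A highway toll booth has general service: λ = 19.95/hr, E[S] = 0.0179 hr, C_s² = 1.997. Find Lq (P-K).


ρ = λ·E[S] = 19.95·0.0179 = 0.3571
Lq = ρ²(1+C_s²)/(2(1−ρ)) = 0.1275·(1+1.997)/(2·0.6429)
= 0.1275·2.9970/1.2858 = 0.29724

Final: 0.29724


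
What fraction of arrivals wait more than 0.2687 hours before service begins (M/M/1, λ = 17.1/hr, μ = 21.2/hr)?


ρ = 17.1/21.2 = 0.8066
P(Wq > t) = ρ·e^{−(μ−λ)t} = 0.8066·e^{−1.1017}
= 0.8066·0.332316 = 0.268047

Final: 0.268047


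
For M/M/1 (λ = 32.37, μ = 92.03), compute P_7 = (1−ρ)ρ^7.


ρ = 32.37/92.03 = 0.3517
P_n = (1−ρ)·ρ^n = (1 − 0.3517)·0.3517^7 = 0.6483·0.0006660 = 0.0004318

Final: 0.0004318


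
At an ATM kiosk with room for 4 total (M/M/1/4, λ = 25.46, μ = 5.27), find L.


ρ = 25.46/5.27 = 4.8311
L = ρ[1 − (K+1)ρ^K + Kρ^(K+1)] / [(1−ρ)(1−ρ^(K+1))]
Numerator: 4.8311·(1 − 5·544.742345 + 4·2631.715392) = 37702.780825
Denominator: (-3.8311)·(-2630.715392) = 10078.585155
L = 37702.780825/10078.585155 = 3.7409

Final: 3.7409


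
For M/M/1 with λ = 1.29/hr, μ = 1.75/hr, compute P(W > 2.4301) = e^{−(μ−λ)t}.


W ~ Exponential(μ−λ) for M/M/1.
μ − λ = 1.75 − 1.29 = 0.4600
P(W > t) = e^{−(μ−λ)t} = e^{−1.1178} = 0.326983

Final: 0.326983


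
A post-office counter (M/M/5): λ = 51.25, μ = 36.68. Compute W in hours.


a = 1.3972; ρ = 0.2794; P₀ = 0.247016
Lq = P₀·a^c·ρ/(c!(1−ρ)²) = 0.005900
Wq = Lq/λ = 0.005900/51.25 = 0.0001151 hr
W = Wq + 1/μ = 0.0001151 + 0.02726 = 0.02738 hr

Final: 0.02738 hr


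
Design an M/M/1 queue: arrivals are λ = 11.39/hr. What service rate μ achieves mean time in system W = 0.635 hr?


W = 1/(μ−λ) ⇒ μ − λ = 1/W = 1/0.635 = 1.5748
μ = λ + 1/W = 11.39 + 1.5748 = 12.9648 per hr

Final: 12.9648 /hr


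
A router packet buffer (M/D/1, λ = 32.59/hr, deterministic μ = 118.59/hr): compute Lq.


ρ = 32.59/118.59 = 0.2748
M/D/1: Lq = ρ²/(2(1−ρ)) = 0.07552/(2·0.7252) = 0.05207

Final: 0.05207


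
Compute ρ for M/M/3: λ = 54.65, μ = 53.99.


ρ = λ/(cμ) = 54.65/(3·53.99) = 54.65/161.97 = 0.3374

Final: 0.3374


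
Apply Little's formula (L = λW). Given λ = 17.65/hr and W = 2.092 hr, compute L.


L = λW = 17.65·2.092 = 36.9238

Final: 36.9238


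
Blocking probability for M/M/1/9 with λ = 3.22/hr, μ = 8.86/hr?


ρ = λ/μ = 3.22/8.86 = 0.3634
P_K = (1−ρ)ρ^K/(1−ρ^(K+1)) = (0.6366·0.0001106)/(1 − 0.00004020)
= 0.00007041/0.999960 = 0.00007041

Final: 0.00007041


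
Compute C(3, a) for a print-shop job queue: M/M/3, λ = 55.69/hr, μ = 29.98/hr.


a = λ/μ = 1.8576; ρ = a/3 = 0.6192
P₀ = 0.135352 (from M/M/c formula)
C(c,a) = [a^c/(c!(1−ρ))]·P₀ = [6.40969/(6·0.3808)]·0.135352
= 2.80529·0.135352 = 0.379701

Final: 0.379701


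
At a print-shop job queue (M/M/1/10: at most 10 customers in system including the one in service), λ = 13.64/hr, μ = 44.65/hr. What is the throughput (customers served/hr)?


ρ = 0.3055; P_K = (1−ρ)ρ^10/(1−ρ^11) = 0.000004916
λ_eff = λ(1 − P_K) = 13.64·(1 − 0.000004916) = 13.64·0.999995 = 13.6399 /hr

Final: 13.6399 /hr


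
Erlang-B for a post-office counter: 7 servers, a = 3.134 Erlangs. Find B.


B(c,a) = (a^c/c!) / Σ_{k=0}^{c} a^k/k!
a^7/7! = 0.589200
Σ terms (k=0..7): 1.00000 + 3.13400 + 4.91098 + 5.13034 + 4.01962 + 2.51950 + 1.31602 + 0.58920 = 22.619643
B = 0.589200/22.619643 = 0.026048

Final: 0.026048


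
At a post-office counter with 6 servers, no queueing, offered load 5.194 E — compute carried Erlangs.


B(6,5.194) = 0.206382 (Erlang-B)
Carried load = a(1 − B) = 5.194·(1 − 0.206382) = 5.194·0.793618 = 4.1221 E

Final: 4.1221 Erlangs


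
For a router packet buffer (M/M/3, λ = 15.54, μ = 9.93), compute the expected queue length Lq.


a = λ/μ = 1.5650; ρ = a/3 = 0.5217
P₀ = 0.195126
Lq = P₀·a^c·ρ / (c!·(1−ρ)²) = 0.195126·3.83270·0.5217/(6·0.22882)
= 0.28416

Final: 0.28416


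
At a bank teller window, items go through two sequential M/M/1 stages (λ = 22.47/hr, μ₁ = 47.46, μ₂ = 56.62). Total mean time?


Each node sees arrival rate λ = 22.47/hr (tandem ⇒ throughput preserved).
W₁ = 1/(μ₁−λ) = 1/(47.46−22.47) = 0.04002 hr
W₂ = 1/(μ₂−λ) = 1/(56.62−22.47) = 0.02928 hr
W_total = W₁ + W₂ = 0.04002 + 0.02928 = 0.06930 hr

Final: 0.06930 hr


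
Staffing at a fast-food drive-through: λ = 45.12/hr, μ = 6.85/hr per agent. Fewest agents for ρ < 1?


Stability requires cμ > λ ⇔ c > λ/μ.
λ/μ = 45.12/6.85 = 6.5869
Minimum integer c = ⌊6.5869⌋ + 1 = 7
Check: 7·6.85 = 47.95 > 45.12, while 6·6.85 = 41.10 ≤ 45.12

Final: 7 servers


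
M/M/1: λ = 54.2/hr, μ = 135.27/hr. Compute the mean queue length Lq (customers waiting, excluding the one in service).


ρ = 54.2/135.27 = 0.4007
Lq = ρ²/(1−ρ) = 0.1605/0.5993 = 0.2679

Final: 0.2679


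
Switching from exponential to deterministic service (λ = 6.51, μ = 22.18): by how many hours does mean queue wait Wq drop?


ρ = 6.51/22.18 = 0.2935
Wq(M/M/1) = ρ/(μ−λ) = 0.2935/15.67 = 0.01873 hr
Wq(M/D/1) = ρ/(2(μ−λ)) = 0.009365 hr
Savings = 0.01873 − 0.009365 = 0.009365 hr

Final: 0.009365 hr


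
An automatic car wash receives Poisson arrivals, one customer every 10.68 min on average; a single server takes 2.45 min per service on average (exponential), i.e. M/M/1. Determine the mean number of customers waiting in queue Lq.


λ = 60/10.68 = 5.6180 /hr
μ = 60/2.45 = 24.4898 /hr
ρ = λ/μ = 5.6180/24.4898 = 0.2294
Lq = ρ²/(1−ρ) = 0.05262/0.7706 = 0.06829

Final: 0.06829


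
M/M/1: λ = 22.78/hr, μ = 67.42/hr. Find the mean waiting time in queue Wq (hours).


ρ = 22.78/67.42 = 0.3379
Wq = ρ/(μ−λ) = 0.3379/(67.42 − 22.78) = 0.3379/44.64 = 0.007569 hr

Final: 0.007569 hr


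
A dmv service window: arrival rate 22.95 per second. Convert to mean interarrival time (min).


Mean interarrival time = 1/λ = 1/22.95 second = 0.04357 second
In minutes: 0.04357 × 0.0166667 = 0.0007262 min

Final: 0.0007262 min


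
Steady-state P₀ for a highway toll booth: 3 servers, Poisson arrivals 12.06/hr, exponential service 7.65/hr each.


a = λ/μ = 12.06/7.65 = 1.5765; ρ = a/c = 0.5255
Σ_{k=0}^{2} a^k/k! (terms k=0..2) = 1.00000 + 1.57647 + 1.24263 = 3.81910
Tail: a^3/(3!(1−ρ)) = 3.91794/(6·0.4745) = 1.37614
P₀ = 1/(3.81910 + 1.37614) = 1/5.19524 = 0.192484

Final: 0.192484


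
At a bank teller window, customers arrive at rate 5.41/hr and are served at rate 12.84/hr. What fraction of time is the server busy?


ρ = λ/μ = 5.41/12.84 = 0.4213

Final: 0.4213


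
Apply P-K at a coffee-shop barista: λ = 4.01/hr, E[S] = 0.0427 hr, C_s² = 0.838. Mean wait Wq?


ρ = λ·E[S] = 4.01·0.0427 = 0.1712
E[S²] = E[S]²(1+C_s²) = 0.0427²·(1+0.838) = 0.003351
Wq = λ·E[S²]/(2(1−ρ)) = 4.01·0.003351/(2·0.8288) = 0.008107 hr

Final: 0.008107 hr


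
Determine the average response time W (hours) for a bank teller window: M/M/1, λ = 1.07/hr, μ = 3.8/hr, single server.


W = 1/(μ−λ) = 1/(3.8 − 1.07) = 1/2.73 = 0.3663 hr

Final: 0.3663 hr


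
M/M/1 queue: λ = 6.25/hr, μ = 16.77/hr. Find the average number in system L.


ρ = λ/μ = 6.25/16.77 = 0.3727
L = ρ/(1−ρ) = 0.3727/(1 − 0.3727) = 0.3727/0.6273 = 0.5941

Final: 0.5941


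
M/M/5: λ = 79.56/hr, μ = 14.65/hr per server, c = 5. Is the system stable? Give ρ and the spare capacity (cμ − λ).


Total capacity cμ = 5·14.65 = 73.25/hr
ρ = λ/(cμ) = 79.56/73.25 = 1.0861
Stable ⇔ ρ < 1: NO
Spare capacity = cμ − λ = 73.25 − 79.56 = -6.31/hr

Final: ρ = 1.0861; unstable; margin = -6.31/hr


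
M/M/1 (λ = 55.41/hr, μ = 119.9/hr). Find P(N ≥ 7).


ρ = 55.41/119.9 = 0.4621
P(N ≥ n) = ρ^n = 0.4621^7 = 0.004502

Final: 0.004502


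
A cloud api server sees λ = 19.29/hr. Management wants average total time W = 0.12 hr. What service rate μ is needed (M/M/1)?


W = 1/(μ−λ) ⇒ μ − λ = 1/W = 1/0.12 = 8.3333
μ = λ + 1/W = 19.29 + 8.3333 = 27.6233 per hr

Final: 27.6233 /hr


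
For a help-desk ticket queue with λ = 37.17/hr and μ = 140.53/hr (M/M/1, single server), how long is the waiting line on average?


ρ = 37.17/140.53 = 0.2645
Lq = ρ²/(1−ρ) = 0.06996/0.7355 = 0.09512

Final: 0.09512


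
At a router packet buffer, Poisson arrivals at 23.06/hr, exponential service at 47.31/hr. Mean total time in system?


W = 1/(μ−λ) = 1/(47.31 − 23.06) = 1/24.25 = 0.04124 hr

Final: 0.04124 hr


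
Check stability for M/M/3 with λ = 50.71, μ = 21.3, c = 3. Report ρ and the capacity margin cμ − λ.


Total capacity cμ = 3·21.3 = 63.90/hr
ρ = λ/(cμ) = 50.71/63.90 = 0.7936
Stable ⇔ ρ < 1: YES
Spare capacity = cμ − λ = 63.90 − 50.71 = 13.19/hr

Final: ρ = 0.7936; stable; margin = 13.19/hr
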